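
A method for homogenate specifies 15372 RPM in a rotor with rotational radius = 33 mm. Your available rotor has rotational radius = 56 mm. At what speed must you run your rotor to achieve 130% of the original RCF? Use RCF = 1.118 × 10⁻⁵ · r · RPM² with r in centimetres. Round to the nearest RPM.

Original rotor: r = 33 mm = 3.3 cm
RCF_original = 1.118 × 10⁻⁵ × 3.3 × (15372)² = 1.118 × 10⁻⁵ × 3.3 × 236,298,384 ≈ 8,718 × g
Target RCF = 1.3 × 8,718 ≈ 11,333.4 × g
Your rotor: r = 56 mm = 5.6 cm
11,333.4 = 1.118 × 10⁻⁵ × 5.6 × N²
N² = 11,333.4 / (6.2608 × 10⁻⁵) = 181,021,595
N ≈ √181,021,595 ≈ 13,454.4

13454 RPM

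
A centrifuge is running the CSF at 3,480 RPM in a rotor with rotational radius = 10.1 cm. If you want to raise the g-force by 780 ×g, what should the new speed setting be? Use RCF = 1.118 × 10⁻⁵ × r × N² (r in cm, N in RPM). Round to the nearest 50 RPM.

≈ 4350 RPM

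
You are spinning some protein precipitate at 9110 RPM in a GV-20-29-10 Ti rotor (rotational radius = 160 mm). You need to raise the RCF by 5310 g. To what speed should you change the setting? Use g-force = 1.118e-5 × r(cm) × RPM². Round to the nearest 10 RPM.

r = 160 mm = 16.0 cm
Current RCF = 1.118 × 10⁻⁵ × 16 × (9110)² = 1.118 × 10⁻⁵ × 16 × 82,992,100 ≈ 14,845.6 × g
Target RCF = 14,845.6 + 5,310 = 20,155.6 × g
N² = 20,155.6 / (17.888 × 10⁻⁵) = 112,676,655
N ≈ √112,676,655 ≈ 10,614.9

N₂ ≈ 10610 RPM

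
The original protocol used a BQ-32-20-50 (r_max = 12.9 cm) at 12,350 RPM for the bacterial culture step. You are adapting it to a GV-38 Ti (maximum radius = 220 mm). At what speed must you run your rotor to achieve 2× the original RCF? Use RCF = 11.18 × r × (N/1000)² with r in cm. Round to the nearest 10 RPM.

RCF = 11.18 × r × (N/1000)²
RCF_original = 11.18 × 12.9 × (12.35)² = 11.18 × 12.9 × 152.5225 ≈ 21,997.1 × g
Target RCF = 2 × 21,997.1 ≈ 43,994.2 × g
Your rotor: r = 220 mm = 22.0 cm
43,994.2 = 11.18 × 22 × (N/1000)²
(N/1000)² = 43,994.2 / 245.96 = 178.8673
N = 1000 × √178.8673 ≈ 13,374.1

13370 RPM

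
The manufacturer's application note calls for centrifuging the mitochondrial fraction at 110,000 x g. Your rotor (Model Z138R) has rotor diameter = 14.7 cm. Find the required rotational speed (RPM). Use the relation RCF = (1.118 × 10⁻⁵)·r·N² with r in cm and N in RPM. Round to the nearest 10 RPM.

36590 RPM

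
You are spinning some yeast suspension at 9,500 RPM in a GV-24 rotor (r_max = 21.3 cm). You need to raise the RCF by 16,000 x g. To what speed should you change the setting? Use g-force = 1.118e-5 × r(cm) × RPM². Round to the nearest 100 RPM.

N₂ ≈ 12500 RPM

Current RCF = 1.118 × 10⁻⁵ × 21.3 × (9500)² = 1.118 × 10⁻⁵ × 21.3 × 90,250,000 ≈ 21,491.6 × g
Target RCF = 21,491.6 + 16,000 = 37,491.6 × g
N² = 37,491.6 / (23.8134 × 10⁻⁵) = 157,439,089
N ≈ √157,439,089 ≈ 12,547.5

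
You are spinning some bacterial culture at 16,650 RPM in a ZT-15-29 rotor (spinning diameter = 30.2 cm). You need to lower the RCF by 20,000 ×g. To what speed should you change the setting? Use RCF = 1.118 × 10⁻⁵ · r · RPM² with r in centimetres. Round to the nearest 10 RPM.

12600 RPM

r = 30.2 / 2 = 15.1 cm
Current RCF = 1.118 × 10⁻⁵ × 15.1 × (16650)² = 1.118 × 10⁻⁵ × 15.1 × 277,222,500 ≈ 46,800.1 × g
Target RCF = 46,800.1 − 20,000 = 26,800.1 × g
N² = 26,800.1 / (16.8818 × 10⁻⁵) = 158,751,436
N ≈ √158,751,436 ≈ 12,599.7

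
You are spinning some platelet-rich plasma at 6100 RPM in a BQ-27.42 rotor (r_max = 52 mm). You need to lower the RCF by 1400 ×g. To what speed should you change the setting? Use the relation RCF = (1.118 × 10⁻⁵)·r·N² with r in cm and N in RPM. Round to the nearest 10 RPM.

r = 52 mm = 5.2 cm
Current RCF = 1.118 × 10⁻⁵ × 5.2 × (6100)² = 1.118 × 10⁻⁵ × 5.2 × 37,210,000 ≈ 2,163.2 × g
Target RCF = 2,163.2 − 1,400 = 763.2 × g
N² = 763.2 / (5.8136 × 10⁻⁵) = 13,127,838
N ≈ √13,127,838 ≈ 3,623.2

≈ 3620 RPM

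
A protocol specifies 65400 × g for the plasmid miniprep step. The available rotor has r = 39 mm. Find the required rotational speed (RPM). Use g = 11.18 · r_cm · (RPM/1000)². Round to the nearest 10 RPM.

38730 RPM

r = 39 mm = 3.9 cm
65,400 = 11.18 × 3.9 × (N/1000)²
(N/1000)² = 65,400 / 43.602 = 1499.931
N = 1000 × √1499.931 ≈ 38,728.9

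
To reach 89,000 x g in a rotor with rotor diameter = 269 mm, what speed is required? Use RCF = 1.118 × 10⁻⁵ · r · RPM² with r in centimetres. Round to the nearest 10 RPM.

N ≈ 24330 RPM

r = 269 mm / 2 = 134.5 mm = 13.45 cm
89,000 = 1.118 × 10⁻⁵ × 13.45 × N²
N² = 89,000 / (15.0371 × 10⁻⁵) = 591,869,443
N ≈ √591,869,443 ≈ 24,328.4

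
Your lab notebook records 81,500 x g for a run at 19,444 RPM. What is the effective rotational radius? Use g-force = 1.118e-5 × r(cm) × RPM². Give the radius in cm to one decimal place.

19.3 cm

81500 = 1.118 × 10⁻⁵ × r × (19444)²
r = 81500 / (1.118 × 10⁻⁵ × 378,069,136) = 81500 / 4226.813 ≈ 19.282 cm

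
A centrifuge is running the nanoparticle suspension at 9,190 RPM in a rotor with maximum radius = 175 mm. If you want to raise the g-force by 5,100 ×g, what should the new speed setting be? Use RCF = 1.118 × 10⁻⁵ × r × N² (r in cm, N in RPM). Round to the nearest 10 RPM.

≈ 10510 RPM

r = 175 mm = 17.5 cm
Current RCF = 1.118 × 10⁻⁵ × 17.5 × (9190)² = 1.118 × 10⁻⁵ × 17.5 × 84,456,100 ≈ 16,523.8 × g
Target RCF = 16,523.8 + 5,100 = 21,623.8 × g
N² = 21,623.8 / (19.565 × 10⁻⁵) = 110,522,872
N ≈ √110,522,872 ≈ 10,513.0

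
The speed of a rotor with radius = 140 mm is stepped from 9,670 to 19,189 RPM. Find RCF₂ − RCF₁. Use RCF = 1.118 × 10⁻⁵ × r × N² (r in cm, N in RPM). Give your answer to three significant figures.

≈ 43000 × g

r = 140 mm = 14.0 cm
RCF₁ = 1.118 × 10⁻⁵ × 14 × (9670)² = 1.118 × 10⁻⁵ × 14 × 93,508,900 ≈ 14,636 × g
RCF₂ = 1.118 × 10⁻⁵ × 14 × (19189)² = 1.118 × 10⁻⁵ × 14 × 368,217,721 ≈ 57,633.4 × g
Increase = 57,633.4 − 14,636 = 42,997.4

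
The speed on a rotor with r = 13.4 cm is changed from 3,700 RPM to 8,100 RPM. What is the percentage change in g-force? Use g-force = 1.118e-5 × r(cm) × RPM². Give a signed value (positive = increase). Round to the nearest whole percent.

+379%

RCF ∝ N², so the ratio is (8100/3700)² = (2.189189)² = 4.7925.
Change = 4.7925 − 1 = +3.7925 → +379.3%.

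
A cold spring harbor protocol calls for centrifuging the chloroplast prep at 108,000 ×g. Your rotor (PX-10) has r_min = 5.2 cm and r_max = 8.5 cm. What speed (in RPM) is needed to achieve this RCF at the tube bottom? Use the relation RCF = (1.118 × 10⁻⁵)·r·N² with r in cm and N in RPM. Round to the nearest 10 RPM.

Use r_max = 8.5 cm.
RCF = 1.118 × 10⁻⁵ × r × N²
108,000 = 1.118 × 10⁻⁵ × 8.5 × N²
N² = 108,000 / (9.503 × 10⁻⁵) = 1,136,483,216
N ≈ √1,136,483,216 ≈ 33,711.8

N ≈ 33710 RPM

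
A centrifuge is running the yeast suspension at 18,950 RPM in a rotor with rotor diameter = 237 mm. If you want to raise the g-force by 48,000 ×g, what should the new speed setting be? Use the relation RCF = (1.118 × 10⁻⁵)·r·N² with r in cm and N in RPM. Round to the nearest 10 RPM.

r = 237 mm / 2 = 118.5 mm = 11.85 cm
Current RCF = 1.118 × 10⁻⁵ × 11.85 × (18950)² = 1.118 × 10⁻⁵ × 11.85 × 359,102,500 ≈ 47,575 × g
Target RCF = 47,575 + 48,000 = 95,575 × g
N² = 95,575 / (13.2483 × 10⁻⁵) = 721,413,313
N ≈ √721,413,313 ≈ 26,859.1

≈ 26860 RPM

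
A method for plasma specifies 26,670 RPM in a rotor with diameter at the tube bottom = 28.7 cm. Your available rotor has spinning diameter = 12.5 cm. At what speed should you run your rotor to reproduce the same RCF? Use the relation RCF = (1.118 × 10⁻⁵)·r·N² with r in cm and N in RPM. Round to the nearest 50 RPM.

Original rotor: r = 28.7 / 2 = 14.35 cm
RCF = 1.118 × 10⁻⁵ × r × N²
RCF_original = 1.118 × 10⁻⁵ × 14.35 × (26670)² = 1.118 × 10⁻⁵ × 14.35 × 711,288,900 ≈ 114,114.2 × g
Your rotor: r = 12.5 / 2 = 6.25 cm
114,114.2 = 1.118 × 10⁻⁵ × 6.25 × N²
N² = 114,114.2 / (6.9875 × 10⁻⁵) = 1,633,119,141
N ≈ √1,633,119,141 ≈ 40,411.9

40400 RPM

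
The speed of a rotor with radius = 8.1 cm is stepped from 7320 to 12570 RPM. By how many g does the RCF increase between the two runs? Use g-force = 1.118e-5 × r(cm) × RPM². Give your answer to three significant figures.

9460 g

RCF₁ = 1.118 × 10⁻⁵ × 8.1 × (7320)² = 1.118 × 10⁻⁵ × 8.1 × 53,582,400 ≈ 4,852.3 × g
RCF₂ = 1.118 × 10⁻⁵ × 8.1 × (12570)² = 1.118 × 10⁻⁵ × 8.1 × 158,004,900 ≈ 14,308.6 × g
Increase = 14,308.6 − 4,852.3 = 9,456.3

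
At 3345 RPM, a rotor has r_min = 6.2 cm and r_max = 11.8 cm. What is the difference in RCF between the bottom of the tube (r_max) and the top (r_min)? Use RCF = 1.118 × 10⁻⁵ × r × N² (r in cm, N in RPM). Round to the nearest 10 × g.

≈ 700 × g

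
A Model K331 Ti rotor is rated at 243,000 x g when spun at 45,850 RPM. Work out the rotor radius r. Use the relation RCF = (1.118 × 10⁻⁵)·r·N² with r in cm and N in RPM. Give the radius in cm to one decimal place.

RCF = 1.118 × 10⁻⁵ × r × N²
243000 = 1.118 × 10⁻⁵ × r × (45850)²
r = 243000 / (1.118 × 10⁻⁵ × 2,102,222,500) = 243000 / 23502.85 ≈ 10.339 cm

10.3 cm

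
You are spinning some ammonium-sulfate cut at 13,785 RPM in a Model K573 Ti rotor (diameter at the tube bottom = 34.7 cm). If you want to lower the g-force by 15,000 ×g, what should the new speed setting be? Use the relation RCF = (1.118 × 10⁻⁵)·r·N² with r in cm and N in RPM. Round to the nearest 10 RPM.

r = 34.7 / 2 = 17.35 cm
Current RCF = 1.118 × 10⁻⁵ × 17.35 × (13785)² = 1.118 × 10⁻⁵ × 17.35 × 190,026,225 ≈ 36,860 × g
Target RCF = 36,860 − 15,000 = 21,860 × g
N² = 21,860 / (19.3973 × 10⁻⁵) = 112,696,097
N ≈ √112,696,097 ≈ 10,615.8

N₂ ≈ 10620 RPM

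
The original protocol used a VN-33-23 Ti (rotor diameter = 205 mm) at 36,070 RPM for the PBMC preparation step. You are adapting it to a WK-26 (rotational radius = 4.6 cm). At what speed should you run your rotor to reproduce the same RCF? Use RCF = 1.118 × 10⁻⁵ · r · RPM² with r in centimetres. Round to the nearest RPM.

53843 RPM

Original rotor: r = 205 mm / 2 = 102.5 mm = 10.25 cm
RCF_original = 1.118 × 10⁻⁵ × 10.25 × (36070)² = 1.118 × 10⁻⁵ × 10.25 × 1,301,044,900 ≈ 149,093.2 × g
149,093.2 = 1.118 × 10⁻⁵ × 4.6 × N²
N² = 149,093.2 / (5.1428 × 10⁻⁵) = 2,899,066,656
N ≈ √2,899,066,656 ≈ 53,843.0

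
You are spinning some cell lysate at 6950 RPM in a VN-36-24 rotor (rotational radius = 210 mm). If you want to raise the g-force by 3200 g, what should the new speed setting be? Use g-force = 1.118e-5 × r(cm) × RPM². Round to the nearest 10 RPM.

7870 RPM

r = 210 mm = 21.0 cm
Current RCF = 1.118 × 10⁻⁵ × 21 × (6950)² = 1.118 × 10⁻⁵ × 21 × 48,302,500 ≈ 11,340.5 × g
Target RCF = 11,340.5 + 3,200 = 14,540.5 × g
N² = 14,540.5 / (23.478 × 10⁻⁵) = 61,932,447
N ≈ √61,932,447 ≈ 7,869.7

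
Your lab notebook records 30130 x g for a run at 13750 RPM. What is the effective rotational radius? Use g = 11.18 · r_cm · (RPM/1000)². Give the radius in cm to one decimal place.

30130 = 11.18 × r × (13.75)²
r = 30130 / (11.18 × 189.0625) = 30130 / 2113.719 ≈ 14.254 cm

r ≈ 14.3 cm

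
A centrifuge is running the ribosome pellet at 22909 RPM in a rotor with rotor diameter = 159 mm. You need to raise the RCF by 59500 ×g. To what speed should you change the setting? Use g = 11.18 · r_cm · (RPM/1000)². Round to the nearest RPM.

34558 RPM

r = 159 mm / 2 = 79.5 mm = 7.95 cm
Current RCF = 11.18 × 7.95 × (22.909)² = 11.18 × 7.95 × 524.822281 ≈ 46,646.7 × g
Target RCF = 46,646.7 + 59,500 = 106,146.7 × g
(N/1000)² = 106,146.7 / 88.881 = 1194.256
N = 1000 × √1194.256 ≈ 34,558.0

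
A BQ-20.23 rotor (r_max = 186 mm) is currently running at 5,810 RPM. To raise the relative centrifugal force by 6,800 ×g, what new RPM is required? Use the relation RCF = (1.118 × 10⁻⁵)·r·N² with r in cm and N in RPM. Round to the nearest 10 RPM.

≈ 8150 RPM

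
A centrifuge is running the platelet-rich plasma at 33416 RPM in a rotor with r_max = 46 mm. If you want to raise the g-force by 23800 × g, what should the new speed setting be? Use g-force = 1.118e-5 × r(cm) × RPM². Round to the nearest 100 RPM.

r = 46 mm = 4.6 cm
Current RCF = 1.118 × 10⁻⁵ × 4.6 × (33416)² = 1.118 × 10⁻⁵ × 4.6 × 1,116,629,056 ≈ 57,426 × g
Target RCF = 57,426 + 23,800 = 81,226 × g
N² = 81,226 / (5.1428 × 10⁻⁵) = 1,579,411,993
N ≈ √1,579,411,993 ≈ 39,741.8

≈ 39700 RPM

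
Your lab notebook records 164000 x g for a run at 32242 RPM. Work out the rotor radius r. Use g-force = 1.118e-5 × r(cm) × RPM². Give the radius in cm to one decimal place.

RCF = 1.118 × 10⁻⁵ × r × N²
164000 = 1.118 × 10⁻⁵ × r × (32242)²
r = 164000 / (1.118 × 10⁻⁵ × 1,039,546,564) = 164000 / 11622.13 ≈ 14.111 cm

≈ 14.1 cm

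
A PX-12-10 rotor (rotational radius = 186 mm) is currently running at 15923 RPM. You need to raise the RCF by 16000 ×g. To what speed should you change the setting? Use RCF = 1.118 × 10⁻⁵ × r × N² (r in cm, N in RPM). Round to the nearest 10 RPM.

r = 186 mm = 18.6 cm
Current RCF = 1.118 × 10⁻⁵ × 18.6 × (15923)² = 1.118 × 10⁻⁵ × 18.6 × 253,541,929 ≈ 52,723.5 × g
Target RCF = 52,723.5 + 16,000 = 68,723.5 × g
N² = 68,723.5 / (20.7948 × 10⁻⁵) = 330,484,063
N ≈ √330,484,063 ≈ 18,179.2

≈ 18180 RPM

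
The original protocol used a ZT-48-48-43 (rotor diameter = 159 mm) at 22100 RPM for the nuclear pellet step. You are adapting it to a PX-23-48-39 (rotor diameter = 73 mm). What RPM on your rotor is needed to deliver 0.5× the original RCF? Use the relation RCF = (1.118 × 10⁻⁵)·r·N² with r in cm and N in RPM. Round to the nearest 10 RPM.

Original rotor: r = 159 mm / 2 = 79.5 mm = 7.95 cm
RCF = 1.118 × 10⁻⁵ × r × N²
RCF_original = 1.118 × 10⁻⁵ × 7.95 × (22100)² = 1.118 × 10⁻⁵ × 7.95 × 488,410,000 ≈ 43,410.4 × g
Target RCF = 0.5 × 43,410.4 ≈ 21,705.2 × g
Your rotor: r = 73 mm / 2 = 36.5 mm = 3.65 cm
21,705.2 = 1.118 × 10⁻⁵ × 3.65 × N²
N² = 21,705.2 / (4.0807 × 10⁻⁵) = 531,898,939
N ≈ √531,898,939 ≈ 23,062.9

≈ 23060 RPM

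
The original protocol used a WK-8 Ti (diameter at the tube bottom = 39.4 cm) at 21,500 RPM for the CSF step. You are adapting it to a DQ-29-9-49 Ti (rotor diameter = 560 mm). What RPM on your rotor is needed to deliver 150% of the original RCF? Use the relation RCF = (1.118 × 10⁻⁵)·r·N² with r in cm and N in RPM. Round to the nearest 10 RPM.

≈ 22090 RPM

Original rotor: r = 39.4 / 2 = 19.7 cm
RCF_original = 1.118 × 10⁻⁵ × 19.7 × (21500)² = 1.118 × 10⁻⁵ × 19.7 × 462,250,000 ≈ 101,808.7 × g
Target RCF = 1.5 × 101,808.7 ≈ 152,713 × g
Your rotor: r = 560 mm / 2 = 280 mm = 28 cm
152,713 = 1.118 × 10⁻⁵ × 28 × N²
N² = 152,713 / (31.304 × 10⁻⁵) = 487,838,615
N ≈ √487,838,615 ≈ 22,087.1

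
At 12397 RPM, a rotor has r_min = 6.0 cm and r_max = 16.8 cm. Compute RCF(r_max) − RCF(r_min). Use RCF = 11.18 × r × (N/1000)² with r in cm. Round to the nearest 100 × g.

ΔRCF ≈ 18600 x g

ΔRCF = 11.18 × (r_max − r_min) × (N/1000)² = 11.18 × 10.8 × 153.685609 ≈ 18,556.6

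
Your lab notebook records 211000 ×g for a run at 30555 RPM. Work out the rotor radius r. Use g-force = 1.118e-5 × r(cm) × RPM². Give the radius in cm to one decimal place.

211000 = 1.118 × 10⁻⁵ × r × (30555)²
r = 211000 / (1.118 × 10⁻⁵ × 933,608,025) = 211000 / 10437.74 ≈ 20.215 cm

r ≈ 20.2 cm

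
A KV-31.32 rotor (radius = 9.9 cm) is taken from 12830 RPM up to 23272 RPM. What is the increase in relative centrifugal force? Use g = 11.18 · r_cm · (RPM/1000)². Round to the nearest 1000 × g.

42000 × g

RCF₁ = 11.18 × 9.9 × (12.83)² = 11.18 × 9.9 × 164.6089 ≈ 18,219.2 × g
RCF₂ = 11.18 × 9.9 × (23.272)² = 11.18 × 9.9 × 541.585984 ≈ 59,943.8 × g
Increase = 59,943.8 − 18,219.2 = 41,724.6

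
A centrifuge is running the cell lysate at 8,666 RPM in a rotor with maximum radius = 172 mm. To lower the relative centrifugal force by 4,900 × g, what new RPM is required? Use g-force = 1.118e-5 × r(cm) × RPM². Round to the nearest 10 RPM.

N₂ ≈ 7040 RPM

r = 172 mm = 17.2 cm
Current RCF = 1.118 × 10⁻⁵ × 17.2 × (8666)² = 1.118 × 10⁻⁵ × 17.2 × 75,099,556 ≈ 14,441.3 × g
Target RCF = 14,441.3 − 4,900 = 9,541.3 × g
N² = 9,541.3 / (19.2296 × 10⁻⁵) = 49,617,777
N ≈ √49,617,777 ≈ 7,044.0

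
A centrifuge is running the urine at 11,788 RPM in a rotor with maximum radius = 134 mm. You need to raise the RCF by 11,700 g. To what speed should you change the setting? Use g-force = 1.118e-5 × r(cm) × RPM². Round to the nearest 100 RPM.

r = 134 mm = 13.4 cm
Current RCF = 1.118 × 10⁻⁵ × 13.4 × (11788)² = 1.118 × 10⁻⁵ × 13.4 × 138,956,944 ≈ 20,817.4 × g
Target RCF = 20,817.4 + 11,700 = 32,517.4 × g
N² = 32,517.4 / (14.9812 × 10⁻⁵) = 217,054,709
N ≈ √217,054,709 ≈ 14,732.8

N₂ ≈ 14700 RPM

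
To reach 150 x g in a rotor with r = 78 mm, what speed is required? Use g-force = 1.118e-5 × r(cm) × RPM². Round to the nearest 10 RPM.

≈ 1310 RPM

r = 78 mm = 7.8 cm
150 = 1.118 × 10⁻⁵ × 7.8 × N²
N² = 150 / (8.7204 × 10⁻⁵) = 1,720,105
N ≈ √1,720,105 ≈ 1,311.5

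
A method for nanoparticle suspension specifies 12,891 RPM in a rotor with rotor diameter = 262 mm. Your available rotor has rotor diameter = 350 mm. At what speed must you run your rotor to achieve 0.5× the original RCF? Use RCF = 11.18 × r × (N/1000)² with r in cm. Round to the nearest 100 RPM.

Original rotor: r = 262 mm / 2 = 131 mm = 13.1 cm
RCF_original = 11.18 × 13.1 × (12.891)² = 11.18 × 13.1 × 166.177881 ≈ 24,338.1 × g
Target RCF = 0.5 × 24,338.1 ≈ 12,169 × g
Your rotor: r = 350 mm / 2 = 175 mm = 17.5 cm
12,169 = 11.18 × 17.5 × (N/1000)²
(N/1000)² = 12,169 / 195.65 = 62.1978
N = 1000 × √62.1978 ≈ 7,886.6

≈ 7900 RPM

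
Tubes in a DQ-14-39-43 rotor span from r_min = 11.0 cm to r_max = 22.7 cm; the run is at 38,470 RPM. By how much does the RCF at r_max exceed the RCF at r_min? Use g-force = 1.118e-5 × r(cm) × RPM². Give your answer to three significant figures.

ΔRCF = 1.118 × 10⁻⁵ × (r_max − r_min) × N² = 1.118 × 10⁻⁵ × 11.7 × 1,479,940,900 ≈ 193,585.1

≈ 194000 × g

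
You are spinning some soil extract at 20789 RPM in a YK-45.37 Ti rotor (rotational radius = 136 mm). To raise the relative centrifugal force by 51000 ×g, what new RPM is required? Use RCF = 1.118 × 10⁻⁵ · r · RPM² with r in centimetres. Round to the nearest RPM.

N₂ ≈ 27706 RPM

r = 136 mm = 13.6 cm
Current RCF = 1.118 × 10⁻⁵ × 13.6 × (20789)² = 1.118 × 10⁻⁵ × 13.6 × 432,182,521 ≈ 65,712.5 × g
Target RCF = 65,712.5 + 51,000 = 116,712.5 × g
N² = 116,712.5 / (15.2048 × 10⁻⁵) = 767,602,994
N ≈ √767,602,994 ≈ 27,705.6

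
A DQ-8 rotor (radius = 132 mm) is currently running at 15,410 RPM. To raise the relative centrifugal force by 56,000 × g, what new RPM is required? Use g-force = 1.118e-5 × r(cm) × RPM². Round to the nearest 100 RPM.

≈ 24800 RPM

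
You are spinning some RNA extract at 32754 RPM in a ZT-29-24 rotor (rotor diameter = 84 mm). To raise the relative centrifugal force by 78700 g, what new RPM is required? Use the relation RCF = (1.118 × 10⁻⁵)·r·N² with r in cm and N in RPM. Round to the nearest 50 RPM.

N₂ ≈ 52450 RPM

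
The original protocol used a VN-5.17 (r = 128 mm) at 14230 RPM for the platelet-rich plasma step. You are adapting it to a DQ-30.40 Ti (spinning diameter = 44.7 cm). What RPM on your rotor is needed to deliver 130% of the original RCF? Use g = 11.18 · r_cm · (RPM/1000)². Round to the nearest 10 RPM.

≈ 12280 RPM

Original rotor: r = 128 mm = 12.8 cm
RCF = 11.18 × r × (N/1000)²
RCF_original = 11.18 × 12.8 × (14.23)² = 11.18 × 12.8 × 202.4929 ≈ 28,977.5 × g
Target RCF = 1.3 × 28,977.5 ≈ 37,670.8 × g
Your rotor: r = 44.7 / 2 = 22.35 cm
37,670.8 = 11.18 × 22.35 × (N/1000)²
(N/1000)² = 37,670.8 / 249.873 = 150.7598
N = 1000 × √150.7598 ≈ 12,278.4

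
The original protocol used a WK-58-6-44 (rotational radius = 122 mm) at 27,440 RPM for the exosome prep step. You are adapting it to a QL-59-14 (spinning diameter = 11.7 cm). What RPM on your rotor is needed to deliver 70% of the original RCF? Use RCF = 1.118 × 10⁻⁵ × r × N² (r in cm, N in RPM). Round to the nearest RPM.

33154 RPM

Original rotor: r = 122 mm = 12.2 cm
RCF_original = 1.118 × 10⁻⁵ × 12.2 × (27440)² = 1.118 × 10⁻⁵ × 12.2 × 752,953,600 ≈ 102,699.9 × g
Target RCF = 0.7 × 102,699.9 ≈ 71,889.9 × g
Your rotor: r = 11.7 / 2 = 5.85 cm
71,889.9 = 1.118 × 10⁻⁵ × 5.85 × N²
N² = 71,889.9 / (6.5403 × 10⁻⁵) = 1,099,183,524
N ≈ √1,099,183,524 ≈ 33,153.9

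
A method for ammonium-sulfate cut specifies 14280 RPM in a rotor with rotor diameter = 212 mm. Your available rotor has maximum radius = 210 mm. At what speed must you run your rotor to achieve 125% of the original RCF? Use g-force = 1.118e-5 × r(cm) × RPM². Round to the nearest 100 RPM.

≈ 11300 RPM

Original rotor: r = 212 mm / 2 = 106 mm = 10.6 cm
RCF_original = 1.118 × 10⁻⁵ × 10.6 × (14280)² = 1.118 × 10⁻⁵ × 10.6 × 203,918,400 ≈ 24,166 × g
Target RCF = 1.25 × 24,166 ≈ 30,207.5 × g
Your rotor: r = 210 mm = 21.0 cm
30,207.5 = 1.118 × 10⁻⁵ × 21 × N²
N² = 30,207.5 / (23.478 × 10⁻⁵) = 128,663,004
N ≈ √128,663,004 ≈ 11,343.0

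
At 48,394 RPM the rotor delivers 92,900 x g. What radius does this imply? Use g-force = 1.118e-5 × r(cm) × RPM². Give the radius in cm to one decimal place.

3.5 cm

92900 = 1.118 × 10⁻⁵ × r × (48394)²
r = 92900 / (1.118 × 10⁻⁵ × 2,341,979,236) = 92900 / 26183.33 ≈ 3.548 cm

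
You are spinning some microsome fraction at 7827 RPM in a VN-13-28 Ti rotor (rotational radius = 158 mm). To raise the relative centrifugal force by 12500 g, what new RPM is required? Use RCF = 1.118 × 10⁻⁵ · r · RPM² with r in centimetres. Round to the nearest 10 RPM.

r = 158 mm = 15.8 cm
Current RCF = 1.118 × 10⁻⁵ × 15.8 × (7827)² = 1.118 × 10⁻⁵ × 15.8 × 61,261,929 ≈ 10,821.6 × g
Target RCF = 10,821.6 + 12,500 = 23,321.6 × g
N² = 23,321.6 / (17.6644 × 10⁻⁵) = 132,025,996
N ≈ √132,025,996 ≈ 11,490.3

N₂ ≈ 11490 RPM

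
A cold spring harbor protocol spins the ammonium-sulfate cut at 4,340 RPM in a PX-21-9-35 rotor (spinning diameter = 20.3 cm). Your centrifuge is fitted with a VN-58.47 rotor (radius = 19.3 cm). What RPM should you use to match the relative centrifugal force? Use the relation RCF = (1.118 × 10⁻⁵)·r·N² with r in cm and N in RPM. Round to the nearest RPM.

3147 RPM

Original rotor: r = 20.3 / 2 = 10.15 cm
RCF = 1.118 × 10⁻⁵ × r × N²
RCF_original = 1.118 × 10⁻⁵ × 10.15 × (4340)² = 1.118 × 10⁻⁵ × 10.15 × 18,835,600 ≈ 2,137.4 × g
2,137.4 = 1.118 × 10⁻⁵ × 19.3 × N²
N² = 2,137.4 / (21.5774 × 10⁻⁵) = 9,905,735
N ≈ √9,905,735 ≈ 3,147.3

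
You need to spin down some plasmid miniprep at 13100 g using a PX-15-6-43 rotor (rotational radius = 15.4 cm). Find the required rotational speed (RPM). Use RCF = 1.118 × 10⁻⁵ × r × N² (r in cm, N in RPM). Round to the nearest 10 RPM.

13,100 = 1.118 × 10⁻⁵ × 15.4 × N²
N² = 13,100 / (17.2172 × 10⁻⁵) = 76,086,704
N ≈ √76,086,704 ≈ 8,722.8

N ≈ 8720 RPM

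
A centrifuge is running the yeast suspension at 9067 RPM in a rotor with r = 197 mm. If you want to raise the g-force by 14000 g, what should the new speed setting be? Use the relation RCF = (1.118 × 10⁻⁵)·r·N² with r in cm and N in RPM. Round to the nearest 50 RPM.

12050 RPM

r = 197 mm = 19.7 cm
Current RCF = 1.118 × 10⁻⁵ × 19.7 × (9067)² = 1.118 × 10⁻⁵ × 19.7 × 82,210,489 ≈ 18,106.5 × g
Target RCF = 18,106.5 + 14,000 = 32,106.5 × g
N² = 32,106.5 / (22.0246 × 10⁻⁵) = 145,775,633
N ≈ √145,775,633 ≈ 12,073.8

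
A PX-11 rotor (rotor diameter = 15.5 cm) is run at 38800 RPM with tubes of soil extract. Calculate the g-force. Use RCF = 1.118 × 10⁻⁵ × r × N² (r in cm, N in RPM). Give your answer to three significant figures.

≈ 130000 g

r = 15.5 / 2 = 7.75 cm
RCF = 1.118 × 10⁻⁵ × 7.75 × (38800)² = 1.118 × 10⁻⁵ × 7.75 × 1,505,440,000 ≈ 130,438.8 × g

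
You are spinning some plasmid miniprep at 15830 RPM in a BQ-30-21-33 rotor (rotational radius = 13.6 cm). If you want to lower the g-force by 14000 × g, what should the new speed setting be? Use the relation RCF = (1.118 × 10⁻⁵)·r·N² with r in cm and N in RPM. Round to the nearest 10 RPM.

12590 RPM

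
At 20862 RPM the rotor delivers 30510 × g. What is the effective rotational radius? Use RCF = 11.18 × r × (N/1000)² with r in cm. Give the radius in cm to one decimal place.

≈ 6.3 cm

RCF = 11.18 × r × (N/1000)²
30510 = 11.18 × r × (20.862)²
r = 30510 / (11.18 × 435.223044) = 30510 / 4865.794 ≈ 6.270 cm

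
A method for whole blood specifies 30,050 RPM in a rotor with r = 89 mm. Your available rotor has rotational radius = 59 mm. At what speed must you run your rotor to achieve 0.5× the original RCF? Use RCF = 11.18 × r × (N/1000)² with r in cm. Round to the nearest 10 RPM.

Original rotor: r = 89 mm = 8.9 cm
RCF_original = 11.18 × 8.9 × (30.05)² = 11.18 × 8.9 × 903.0025 ≈ 89,850.6 × g
Target RCF = 0.5 × 89,850.6 ≈ 44,925.3 × g
Your rotor: r = 59 mm = 5.9 cm
44,925.3 = 11.18 × 5.9 × (N/1000)²
(N/1000)² = 44,925.3 / 65.962 = 681.0785
N = 1000 × √681.0785 ≈ 26,097.5

26100 RPM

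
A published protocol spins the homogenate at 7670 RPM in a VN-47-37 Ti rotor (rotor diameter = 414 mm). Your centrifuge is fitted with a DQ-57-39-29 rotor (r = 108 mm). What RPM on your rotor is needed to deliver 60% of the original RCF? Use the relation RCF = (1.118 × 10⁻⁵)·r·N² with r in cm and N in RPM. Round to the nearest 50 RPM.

8250 RPM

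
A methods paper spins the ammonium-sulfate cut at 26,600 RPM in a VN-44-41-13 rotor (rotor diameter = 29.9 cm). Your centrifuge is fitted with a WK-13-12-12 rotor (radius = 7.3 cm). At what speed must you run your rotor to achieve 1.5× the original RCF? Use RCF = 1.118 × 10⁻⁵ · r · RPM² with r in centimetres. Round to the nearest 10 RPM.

≈ 46620 RPM

Original rotor: r = 29.9 / 2 = 14.95 cm
RCF_original = 1.118 × 10⁻⁵ × 14.95 × (26600)² = 1.118 × 10⁻⁵ × 14.95 × 707,560,000 ≈ 118,262.3 × g
Target RCF = 1.5 × 118,262.3 ≈ 177,393.5 × g
177,393.5 = 1.118 × 10⁻⁵ × 7.3 × N²
N² = 177,393.5 / (8.1614 × 10⁻⁵) = 2,173,567,035
N ≈ √2,173,567,035 ≈ 46,621.5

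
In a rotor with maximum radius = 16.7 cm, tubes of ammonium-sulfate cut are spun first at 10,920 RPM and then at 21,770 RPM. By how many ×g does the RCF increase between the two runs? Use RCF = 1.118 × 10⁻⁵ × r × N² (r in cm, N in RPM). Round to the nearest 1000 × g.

66000 ×g

RCF₁ = 1.118 × 10⁻⁵ × 16.7 × (10920)² = 1.118 × 10⁻⁵ × 16.7 × 119,246,400 ≈ 22,264 × g
RCF₂ = 1.118 × 10⁻⁵ × 16.7 × (21770)² = 1.118 × 10⁻⁵ × 16.7 × 473,932,900 ≈ 88,486.1 × g
Increase = 88,486.1 − 22,264 = 66,222.1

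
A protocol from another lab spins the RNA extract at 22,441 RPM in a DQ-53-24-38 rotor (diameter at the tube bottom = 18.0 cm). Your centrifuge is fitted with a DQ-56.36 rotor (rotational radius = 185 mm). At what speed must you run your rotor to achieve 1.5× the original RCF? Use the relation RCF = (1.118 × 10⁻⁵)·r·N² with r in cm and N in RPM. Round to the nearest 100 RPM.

≈ 19200 RPM

Original rotor: r = 18.0 / 2 = 9 cm
RCF = 1.118 × 10⁻⁵ × r × N²
RCF_original = 1.118 × 10⁻⁵ × 9 × (22441)² = 1.118 × 10⁻⁵ × 9 × 503,598,481 ≈ 50,672.1 × g
Target RCF = 1.5 × 50,672.1 ≈ 76,008.1 × g
Your rotor: r = 185 mm = 18.5 cm
76,008.1 = 1.118 × 10⁻⁵ × 18.5 × N²
N² = 76,008.1 / (20.683 × 10⁻⁵) = 367,490,693
N ≈ √367,490,693 ≈ 19,170.0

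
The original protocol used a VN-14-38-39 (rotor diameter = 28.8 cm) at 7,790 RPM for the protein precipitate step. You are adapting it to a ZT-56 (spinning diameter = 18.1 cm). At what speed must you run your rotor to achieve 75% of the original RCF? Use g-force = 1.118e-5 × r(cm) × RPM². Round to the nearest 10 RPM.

8510 RPM

Original rotor: r = 28.8 / 2 = 14.4 cm
RCF_original = 1.118 × 10⁻⁵ × 14.4 × (7790)² = 1.118 × 10⁻⁵ × 14.4 × 60,684,100 ≈ 9,769.7 × g
Target RCF = 0.75 × 9,769.7 ≈ 7,327.3 × g
Your rotor: r = 18.1 / 2 = 9.05 cm
7,327.3 = 1.118 × 10⁻⁵ × 9.05 × N²
N² = 7,327.3 / (10.1179 × 10⁻⁵) = 72,419,178
N ≈ √72,419,178 ≈ 8,509.9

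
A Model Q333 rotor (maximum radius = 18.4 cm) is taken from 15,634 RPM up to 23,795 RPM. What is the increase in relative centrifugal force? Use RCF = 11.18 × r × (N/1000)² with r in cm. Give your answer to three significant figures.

66200 × g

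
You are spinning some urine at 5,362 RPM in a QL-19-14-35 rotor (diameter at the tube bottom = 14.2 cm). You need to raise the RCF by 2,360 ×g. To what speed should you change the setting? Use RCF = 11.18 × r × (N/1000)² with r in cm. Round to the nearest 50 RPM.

r = 14.2 / 2 = 7.1 cm
Current RCF = 11.18 × 7.1 × (5.362)² = 11.18 × 7.1 × 28.751044 ≈ 2,282.2 × g
Target RCF = 2,282.2 + 2,360 = 4,642.2 × g
(N/1000)² = 4,642.2 / 79.378 = 58.4822
N = 1000 × √58.4822 ≈ 7,647.4

7650 RPM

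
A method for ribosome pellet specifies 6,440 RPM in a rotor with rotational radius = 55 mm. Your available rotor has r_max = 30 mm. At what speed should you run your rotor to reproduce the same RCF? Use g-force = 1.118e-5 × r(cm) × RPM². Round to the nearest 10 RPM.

Original rotor: r = 55 mm = 5.5 cm
RCF_original = 1.118 × 10⁻⁵ × 5.5 × (6440)² = 1.118 × 10⁻⁵ × 5.5 × 41,473,600 ≈ 2,550.2 × g
Your rotor: r = 30 mm = 3.0 cm
2,550.2 = 1.118 × 10⁻⁵ × 3 × N²
N² = 2,550.2 / (3.354 × 10⁻⁵) = 76,034,586
N ≈ √76,034,586 ≈ 8,719.8

≈ 8720 RPM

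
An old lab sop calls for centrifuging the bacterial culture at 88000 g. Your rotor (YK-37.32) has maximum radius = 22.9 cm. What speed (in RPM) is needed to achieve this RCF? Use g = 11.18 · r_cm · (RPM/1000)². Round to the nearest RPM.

N ≈ 18540 RPM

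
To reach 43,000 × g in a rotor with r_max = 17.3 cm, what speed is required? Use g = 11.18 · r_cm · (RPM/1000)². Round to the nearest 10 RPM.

N ≈ 14910 RPM

43,000 = 11.18 × 17.3 × (N/1000)²
(N/1000)² = 43,000 / 193.414 = 222.321
N = 1000 × √222.321 ≈ 14,910.4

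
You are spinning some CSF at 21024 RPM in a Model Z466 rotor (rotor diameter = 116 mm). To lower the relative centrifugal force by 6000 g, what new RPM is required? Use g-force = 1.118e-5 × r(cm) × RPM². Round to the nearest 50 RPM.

r = 116 mm / 2 = 58 mm = 5.8 cm
Current RCF = 1.118 × 10⁻⁵ × 5.8 × (21024)² = 1.118 × 10⁻⁵ × 5.8 × 442,008,576 ≈ 28,661.6 × g
Target RCF = 28,661.6 − 6,000 = 22,661.6 × g
N² = 22,661.6 / (6.4844 × 10⁻⁵) = 349,478,749
N ≈ √349,478,749 ≈ 18,694.4

≈ 18700 RPM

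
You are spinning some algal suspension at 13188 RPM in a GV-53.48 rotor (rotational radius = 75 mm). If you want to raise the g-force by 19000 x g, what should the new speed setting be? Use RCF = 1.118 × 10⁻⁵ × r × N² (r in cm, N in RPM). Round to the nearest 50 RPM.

r = 75 mm = 7.5 cm
Current RCF = 1.118 × 10⁻⁵ × 7.5 × (13188)² = 1.118 × 10⁻⁵ × 7.5 × 173,923,344 ≈ 14,583.5 × g
Target RCF = 14,583.5 + 19,000 = 33,583.5 × g
N² = 33,583.5 / (8.385 × 10⁻⁵) = 400,518,784
N ≈ √400,518,784 ≈ 20,013.0

≈ 20000 RPM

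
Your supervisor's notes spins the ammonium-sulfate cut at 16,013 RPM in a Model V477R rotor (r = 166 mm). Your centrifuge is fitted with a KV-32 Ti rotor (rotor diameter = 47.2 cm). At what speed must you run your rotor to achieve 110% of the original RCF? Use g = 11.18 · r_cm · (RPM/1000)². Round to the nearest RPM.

Original rotor: r = 166 mm = 16.6 cm
RCF_original = 11.18 × 16.6 × (16.013)² = 11.18 × 16.6 × 256.416169 ≈ 47,587.8 × g
Target RCF = 1.1 × 47,587.8 ≈ 52,346.6 × g
Your rotor: r = 47.2 / 2 = 23.6 cm
52,346.6 = 11.18 × 23.6 × (N/1000)²
(N/1000)² = 52,346.6 / 263.848 = 198.3968
N = 1000 × √198.3968 ≈ 14,085.3

14085 RPM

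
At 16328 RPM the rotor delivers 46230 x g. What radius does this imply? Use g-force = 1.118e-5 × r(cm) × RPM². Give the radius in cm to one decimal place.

≈ 15.5 cm

46230 = 1.118 × 10⁻⁵ × r × (16328)²
r = 46230 / (1.118 × 10⁻⁵ × 266,603,584) = 46230 / 2980.628 ≈ 15.510 cm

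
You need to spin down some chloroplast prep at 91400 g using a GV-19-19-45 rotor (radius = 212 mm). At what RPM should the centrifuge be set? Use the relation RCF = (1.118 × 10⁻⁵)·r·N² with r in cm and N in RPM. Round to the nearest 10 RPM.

r = 212 mm = 21.2 cm
RCF = 1.118 × 10⁻⁵ × r × N²
91,400 = 1.118 × 10⁻⁵ × 21.2 × N²
N² = 91,400 / (23.7016 × 10⁻⁵) = 385,627,974
N ≈ √385,627,974 ≈ 19,637.4

≈ 19640 RPM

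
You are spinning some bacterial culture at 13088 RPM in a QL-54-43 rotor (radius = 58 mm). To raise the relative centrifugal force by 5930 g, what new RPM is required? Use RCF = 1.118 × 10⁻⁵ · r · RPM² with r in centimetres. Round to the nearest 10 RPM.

N₂ ≈ 16210 RPM

r = 58 mm = 5.8 cm
Current RCF = 1.118 × 10⁻⁵ × 5.8 × (13088)² = 1.118 × 10⁻⁵ × 5.8 × 171,295,744 ≈ 11,107.5 × g
Target RCF = 11,107.5 + 5,930 = 17,037.5 × g
N² = 17,037.5 / (6.4844 × 10⁻⁵) = 262,745,975
N ≈ √262,745,975 ≈ 16,209.4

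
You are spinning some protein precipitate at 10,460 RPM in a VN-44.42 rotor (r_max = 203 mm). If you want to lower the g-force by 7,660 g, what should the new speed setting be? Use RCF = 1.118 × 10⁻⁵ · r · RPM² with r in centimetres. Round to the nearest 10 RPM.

≈ 8700 RPM

r = 203 mm = 20.3 cm
Current RCF = 1.118 × 10⁻⁵ × 20.3 × (10460)² = 1.118 × 10⁻⁵ × 20.3 × 109,411,600 ≈ 24,831.4 × g
Target RCF = 24,831.4 − 7,660 = 17,171.4 × g
N² = 17,171.4 / (22.6954 × 10⁻⁵) = 75,660,266
N ≈ √75,660,266 ≈ 8,698.3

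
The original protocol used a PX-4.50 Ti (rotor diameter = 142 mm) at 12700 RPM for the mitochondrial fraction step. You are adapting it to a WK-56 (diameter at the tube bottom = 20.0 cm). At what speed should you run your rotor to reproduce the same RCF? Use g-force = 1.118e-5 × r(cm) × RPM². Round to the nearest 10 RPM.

Original rotor: r = 142 mm / 2 = 71 mm = 7.1 cm
RCF = 1.118 × 10⁻⁵ × r × N²
RCF_original = 1.118 × 10⁻⁵ × 7.1 × (12700)² = 1.118 × 10⁻⁵ × 7.1 × 161,290,000 ≈ 12,802.9 × g
Your rotor: r = 20.0 / 2 = 10 cm
12,802.9 = 1.118 × 10⁻⁵ × 10 × N²
N² = 12,802.9 / (11.18 × 10⁻⁵) = 114,516,100
N ≈ √114,516,100 ≈ 10,701.2

≈ 10700 RPM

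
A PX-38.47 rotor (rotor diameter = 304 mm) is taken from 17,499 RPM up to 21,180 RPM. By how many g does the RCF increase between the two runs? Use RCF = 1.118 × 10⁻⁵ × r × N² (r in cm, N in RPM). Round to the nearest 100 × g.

24200 g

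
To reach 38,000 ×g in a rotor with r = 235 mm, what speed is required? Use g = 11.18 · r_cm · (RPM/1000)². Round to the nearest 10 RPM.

r = 235 mm = 23.5 cm
RCF = 11.18 × r × (N/1000)²
38,000 = 11.18 × 23.5 × (N/1000)²
(N/1000)² = 38,000 / 262.73 = 144.6352
N = 1000 × √144.6352 ≈ 12,026.4

12030 RPM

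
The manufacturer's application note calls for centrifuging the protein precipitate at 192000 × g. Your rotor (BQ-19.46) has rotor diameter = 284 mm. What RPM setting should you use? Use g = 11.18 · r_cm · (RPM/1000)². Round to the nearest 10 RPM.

r = 284 mm / 2 = 142 mm = 14.2 cm
192,000 = 11.18 × 14.2 × (N/1000)²
(N/1000)² = 192,000 / 158.756 = 1209.403
N = 1000 × √1209.403 ≈ 34,776.5

≈ 34780 RPM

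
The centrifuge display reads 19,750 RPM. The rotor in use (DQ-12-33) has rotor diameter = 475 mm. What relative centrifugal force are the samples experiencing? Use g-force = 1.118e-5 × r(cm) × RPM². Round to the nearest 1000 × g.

r = 475 mm / 2 = 237.5 mm = 23.75 cm
RCF = 1.118 × 10⁻⁵ × r × N²
RCF = 1.118 × 10⁻⁵ × 23.75 × (19750)² = 1.118 × 10⁻⁵ × 23.75 × 390,062,500 ≈ 103,571.3 × g

104000 x g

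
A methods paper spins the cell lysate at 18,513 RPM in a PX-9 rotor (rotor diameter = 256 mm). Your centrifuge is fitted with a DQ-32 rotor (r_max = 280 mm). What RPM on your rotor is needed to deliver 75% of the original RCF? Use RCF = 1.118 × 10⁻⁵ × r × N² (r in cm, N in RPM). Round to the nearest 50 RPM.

10850 RPM

Original rotor: r = 256 mm / 2 = 128 mm = 12.8 cm
RCF_original = 1.118 × 10⁻⁵ × 12.8 × (18513)² = 1.118 × 10⁻⁵ × 12.8 × 342,731,169 ≈ 49,046.2 × g
Target RCF = 0.75 × 49,046.2 ≈ 36,784.6 × g
Your rotor: r = 280 mm = 28.0 cm
36,784.6 = 1.118 × 10⁻⁵ × 28 × N²
N² = 36,784.6 / (31.304 × 10⁻⁵) = 117,507,667
N ≈ √117,507,667 ≈ 10,840.1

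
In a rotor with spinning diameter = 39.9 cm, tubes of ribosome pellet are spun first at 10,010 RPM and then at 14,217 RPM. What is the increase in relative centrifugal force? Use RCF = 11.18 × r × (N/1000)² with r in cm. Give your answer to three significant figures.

r = 39.9 / 2 = 19.95 cm
RCF₁ = 11.18 × 19.95 × (10.01)² = 11.18 × 19.95 × 100.2001 ≈ 22,348.7 × g
RCF₂ = 11.18 × 19.95 × (14.217)² = 11.18 × 19.95 × 202.123089 ≈ 45,081.7 × g
Increase = 45,081.7 − 22,348.7 = 22,733

22700 ×g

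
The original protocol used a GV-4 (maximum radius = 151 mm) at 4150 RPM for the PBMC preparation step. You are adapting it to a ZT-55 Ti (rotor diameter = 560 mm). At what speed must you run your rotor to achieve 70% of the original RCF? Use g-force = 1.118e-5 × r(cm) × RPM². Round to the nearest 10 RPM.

Original rotor: r = 151 mm = 15.1 cm
RCF = 1.118 × 10⁻⁵ × r × N²
RCF_original = 1.118 × 10⁻⁵ × 15.1 × (4150)² = 1.118 × 10⁻⁵ × 15.1 × 17,222,500 ≈ 2,907.5 × g
Target RCF = 0.7 × 2,907.5 ≈ 2,035.2 × g
Your rotor: r = 560 mm / 2 = 280 mm = 28 cm
2,035.2 = 1.118 × 10⁻⁵ × 28 × N²
N² = 2,035.2 / (31.304 × 10⁻⁵) = 6,501,406
N ≈ √6,501,406 ≈ 2,549.8

≈ 2550 RPM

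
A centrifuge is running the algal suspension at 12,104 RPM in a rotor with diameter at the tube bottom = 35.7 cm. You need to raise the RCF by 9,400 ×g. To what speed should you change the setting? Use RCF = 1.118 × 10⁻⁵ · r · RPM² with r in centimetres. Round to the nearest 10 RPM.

r = 35.7 / 2 = 17.85 cm
Current RCF = 1.118 × 10⁻⁵ × 17.85 × (12104)² = 1.118 × 10⁻⁵ × 17.85 × 146,506,816 ≈ 29,237.3 × g
Target RCF = 29,237.3 + 9,400 = 38,637.3 × g
N² = 38,637.3 / (19.9563 × 10⁻⁵) = 193,609,537
N ≈ √193,609,537 ≈ 13,914.4

13910 RPM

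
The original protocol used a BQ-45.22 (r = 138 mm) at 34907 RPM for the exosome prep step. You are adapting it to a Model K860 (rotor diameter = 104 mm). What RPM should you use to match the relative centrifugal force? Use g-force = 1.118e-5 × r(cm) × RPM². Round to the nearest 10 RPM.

Original rotor: r = 138 mm = 13.8 cm
RCF = 1.118 × 10⁻⁵ × r × N²
RCF_original = 1.118 × 10⁻⁵ × 13.8 × (34907)² = 1.118 × 10⁻⁵ × 13.8 × 1,218,498,649 ≈ 187,994.8 × g
Your rotor: r = 104 mm / 2 = 52 mm = 5.2 cm
187,994.8 = 1.118 × 10⁻⁵ × 5.2 × N²
N² = 187,994.8 / (5.8136 × 10⁻⁵) = 3,233,707,169
N ≈ √3,233,707,169 ≈ 56,865.7

56870 RPM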